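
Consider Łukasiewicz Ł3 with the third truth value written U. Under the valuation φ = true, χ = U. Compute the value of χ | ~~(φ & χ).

φ & χ = true & U = U
~(φ & χ) = ~U = U
~~(φ & χ) = ~U = U
χ | ~~(φ & χ) = U | U = U

U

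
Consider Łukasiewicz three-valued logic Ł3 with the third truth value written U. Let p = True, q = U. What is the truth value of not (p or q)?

p or q = True or U = True
not (p or q) = not True = False

False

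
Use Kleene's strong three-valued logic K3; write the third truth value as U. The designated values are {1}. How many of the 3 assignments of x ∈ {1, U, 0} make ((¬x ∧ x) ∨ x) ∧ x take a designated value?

1

x=1: 1 ✓
x=U: U ·
x=0: 0 ·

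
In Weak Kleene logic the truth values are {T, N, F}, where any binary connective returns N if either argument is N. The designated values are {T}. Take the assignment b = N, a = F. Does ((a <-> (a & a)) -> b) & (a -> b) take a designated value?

a & a = F & F = F
a <-> (a & a) = F <-> F = T
(a <-> (a & a)) -> b = T -> N = N
a -> b = F -> N = N
((a <-> (a & a)) -> b) & (a -> b) = N & N = N
N ∉ {T}.

No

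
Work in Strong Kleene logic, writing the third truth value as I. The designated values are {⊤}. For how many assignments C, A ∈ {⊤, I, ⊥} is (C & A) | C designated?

Designated under: (C=⊤, A=⊤); (C=⊤, A=I); (C=⊤, A=⊥).

3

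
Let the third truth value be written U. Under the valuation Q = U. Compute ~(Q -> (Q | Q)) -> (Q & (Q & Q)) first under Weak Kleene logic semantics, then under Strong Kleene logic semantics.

In Weak Kleene logic: Q | Q = U | U = U
Q -> (Q | Q) = U -> U = U  [any arg is the third value ⇒ result is the third value]
~(Q -> (Q | Q)) = ~U = U
Q & Q = U & U = U
Q & (Q & Q) = U & U = U
~(Q -> (Q | Q)) -> (Q & (Q & Q)) = U -> U = U
In Strong Kleene logic: Q | Q = U | U = U
Q -> (Q | Q) = U -> U = U
~(Q -> (Q | Q)) = ~U = U
Q & Q = U & U = U
Q & (Q & Q) = U & U = U
~(Q -> (Q | Q)) -> (Q & (Q & Q)) = U -> U = U

U; U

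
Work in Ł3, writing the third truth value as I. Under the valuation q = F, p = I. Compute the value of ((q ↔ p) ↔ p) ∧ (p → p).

T

q ↔ p = F ↔ I = I
(q ↔ p) ↔ p = I ↔ I = T
p → p = I → I = T
((q ↔ p) ↔ p) ∧ (p → p) = T ∧ T = T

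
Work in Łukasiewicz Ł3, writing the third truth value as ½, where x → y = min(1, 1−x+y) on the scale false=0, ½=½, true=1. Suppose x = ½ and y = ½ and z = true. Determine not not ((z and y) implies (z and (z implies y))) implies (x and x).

½

z and y = true and ½ = ½
z implies y = true implies ½ = ½  [min(1, 1−1+½)]
z and (z implies y) = true and ½ = ½
(z and y) implies (z and (z implies y)) = ½ implies ½ = true
not ((z and y) implies (z and (z implies y))) = not true = false
not not ((z and y) implies (z and (z implies y))) = not false = true
x and x = ½ and ½ = ½
not not ((z and y) implies (z and (z implies y))) implies (x and x) = true implies ½ = ½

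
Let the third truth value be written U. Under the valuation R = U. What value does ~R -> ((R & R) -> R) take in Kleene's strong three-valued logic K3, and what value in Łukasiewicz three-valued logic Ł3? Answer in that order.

In Kleene's strong three-valued logic K3: ~R = ~U = U
R & R = U & U = U
(R & R) -> R = U -> U = U  [~U | U]
~R -> ((R & R) -> R) = U -> U = U
In Łukasiewicz three-valued logic Ł3: ~R = ~U = U
R & R = U & U = U
(R & R) -> R = U -> U = ⊤  [min(1, 1−½+½)]
~R -> ((R & R) -> R) = U -> ⊤ = ⊤
They differ because Kleene's strong three-valued logic K3 and Łukasiewicz three-valued logic Ł3 treat U differently under implication.

U; ⊤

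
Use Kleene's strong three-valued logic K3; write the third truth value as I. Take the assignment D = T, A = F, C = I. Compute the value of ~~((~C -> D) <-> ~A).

T

~C = ~I = I
~C -> D = I -> T = T  [~I | T]
~A = ~F = T
(~C -> D) <-> ~A = T <-> T = T
~((~C -> D) <-> ~A) = ~T = F
~~((~C -> D) <-> ~A) = ~F = T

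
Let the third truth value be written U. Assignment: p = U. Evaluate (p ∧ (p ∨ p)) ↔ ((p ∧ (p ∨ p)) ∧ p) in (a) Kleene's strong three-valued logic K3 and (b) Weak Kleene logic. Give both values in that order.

U; U

In Kleene's strong three-valued logic K3: p ∨ p = U ∨ U = U
p ∧ (p ∨ p) = U ∧ U = U
p ∨ p = U ∨ U = U
p ∧ (p ∨ p) = U ∧ U = U
(p ∧ (p ∨ p)) ∧ p = U ∧ U = U
(p ∧ (p ∨ p)) ↔ ((p ∧ (p ∨ p)) ∧ p) = U ↔ U = U
In Weak Kleene logic: p ∨ p = U ∨ U = U
p ∧ (p ∨ p) = U ∧ U = U
p ∨ p = U ∨ U = U
p ∧ (p ∨ p) = U ∧ U = U
(p ∧ (p ∨ p)) ∧ p = U ∧ U = U
(p ∧ (p ∨ p)) ↔ ((p ∧ (p ∨ p)) ∧ p) = U ↔ U = U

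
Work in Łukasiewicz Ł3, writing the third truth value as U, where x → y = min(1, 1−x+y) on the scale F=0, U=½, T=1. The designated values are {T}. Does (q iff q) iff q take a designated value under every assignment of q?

Countermodel: q=U gives U, which is not designated.

No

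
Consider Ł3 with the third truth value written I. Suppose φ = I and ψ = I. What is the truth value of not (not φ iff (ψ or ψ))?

⊥

not φ = not I = I
ψ or ψ = I or I = I
not φ iff (ψ or ψ) = I iff I = ⊤  [1 − |½−½|]
not (not φ iff (ψ or ψ)) = not ⊤ = ⊥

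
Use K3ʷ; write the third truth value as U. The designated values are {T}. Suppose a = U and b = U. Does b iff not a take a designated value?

No

not a = not U = U
b iff not a = U iff U = U
U ∉ {T}.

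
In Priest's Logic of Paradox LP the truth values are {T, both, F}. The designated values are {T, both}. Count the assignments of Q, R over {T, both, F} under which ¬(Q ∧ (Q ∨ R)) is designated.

6

Of the 9 assignments, 6 give a value in {T, both}.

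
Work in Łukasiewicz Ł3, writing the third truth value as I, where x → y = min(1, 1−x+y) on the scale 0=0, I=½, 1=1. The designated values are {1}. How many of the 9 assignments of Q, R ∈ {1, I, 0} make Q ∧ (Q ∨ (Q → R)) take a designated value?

Designated under: (Q=1, R=1); (Q=1, R=I); (Q=1, R=0).

3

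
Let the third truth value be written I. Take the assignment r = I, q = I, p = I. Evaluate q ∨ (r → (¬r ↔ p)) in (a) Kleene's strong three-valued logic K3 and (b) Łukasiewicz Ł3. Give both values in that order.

In Kleene's strong three-valued logic K3: ¬r = ¬I = I
¬r ↔ p = I ↔ I = I
r → (¬r ↔ p) = I → I = I
q ∨ (r → (¬r ↔ p)) = I ∨ I = I
In Łukasiewicz Ł3: ¬r = ¬I = I
¬r ↔ p = I ↔ I = True
r → (¬r ↔ p) = I → True = True
q ∨ (r → (¬r ↔ p)) = I ∨ True = True
They differ because Kleene's strong three-valued logic K3 and Łukasiewicz Ł3 treat I differently under implication.

I; True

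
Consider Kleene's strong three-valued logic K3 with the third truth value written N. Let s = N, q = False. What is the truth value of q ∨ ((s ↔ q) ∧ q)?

False

s ↔ q = N ↔ False = N
(s ↔ q) ∧ q = N ∧ False = False
q ∨ ((s ↔ q) ∧ q) = False ∨ False = False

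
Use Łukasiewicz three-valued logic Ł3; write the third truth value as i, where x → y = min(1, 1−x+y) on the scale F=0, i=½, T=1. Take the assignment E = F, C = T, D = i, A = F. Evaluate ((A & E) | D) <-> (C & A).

A & E = F & F = F
(A & E) | D = F | i = i
C & A = T & F = F
((A & E) | D) <-> (C & A) = i <-> F = i

i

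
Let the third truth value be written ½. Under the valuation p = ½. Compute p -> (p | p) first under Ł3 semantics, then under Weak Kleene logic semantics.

In Ł3: p | p = ½ | ½ = ½
p -> (p | p) = ½ -> ½ = True
In Weak Kleene logic: p | p = ½ | ½ = ½
p -> (p | p) = ½ -> ½ = ½
They differ because Ł3 and Weak Kleene logic treat ½ differently under the binary connectives.

True; ½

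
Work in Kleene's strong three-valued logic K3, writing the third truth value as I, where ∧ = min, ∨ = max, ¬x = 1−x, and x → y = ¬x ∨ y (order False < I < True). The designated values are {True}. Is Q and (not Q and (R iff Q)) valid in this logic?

Countermodel: Q=True, R=True gives False, which is not designated.

No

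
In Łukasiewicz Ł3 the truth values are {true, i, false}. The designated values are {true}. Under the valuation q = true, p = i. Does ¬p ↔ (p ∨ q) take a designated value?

¬p = ¬i = i
p ∨ q = i ∨ true = true
¬p ↔ (p ∨ q) = i ↔ true = i  [1 − |½−1|]
i ∉ {true}.

No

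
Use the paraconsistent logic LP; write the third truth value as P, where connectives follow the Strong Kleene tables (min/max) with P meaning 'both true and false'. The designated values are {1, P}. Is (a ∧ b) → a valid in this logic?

Every assignment of a, b over {1, P, 0} gives a value in {1, P}.
In particular, with a=P, b=P: (a ∧ b) → a = P.

Yes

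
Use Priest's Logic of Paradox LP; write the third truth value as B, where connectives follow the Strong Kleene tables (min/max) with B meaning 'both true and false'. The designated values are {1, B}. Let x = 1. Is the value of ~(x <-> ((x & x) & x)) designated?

No

x & x = 1 & 1 = 1
(x & x) & x = 1 & 1 = 1
x <-> ((x & x) & x) = 1 <-> 1 = 1
~(x <-> ((x & x) & x)) = ~1 = 0
0 ∉ {1, B}.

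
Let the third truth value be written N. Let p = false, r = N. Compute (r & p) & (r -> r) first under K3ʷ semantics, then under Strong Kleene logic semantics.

N; false

In K3ʷ: r & p = N & false = N
r -> r = N -> N = N
(r & p) & (r -> r) = N & N = N
In Strong Kleene logic: r & p = N & false = false
r -> r = N -> N = N  [~N | N]
(r & p) & (r -> r) = false & N = false
They differ because K3ʷ and Strong Kleene logic treat N differently under the binary connectives.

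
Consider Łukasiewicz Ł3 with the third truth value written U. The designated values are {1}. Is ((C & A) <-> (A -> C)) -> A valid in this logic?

Yes

Every assignment of C, A over {1, U, 0} gives a value in {1}.
In particular, with C=U, A=U: ((C & A) <-> (A -> C)) -> A = 1.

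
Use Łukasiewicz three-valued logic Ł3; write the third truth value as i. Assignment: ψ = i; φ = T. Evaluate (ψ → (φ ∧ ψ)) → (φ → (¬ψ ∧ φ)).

φ ∧ ψ = T ∧ i = i
ψ → (φ ∧ ψ) = i → i = T  [min(1, 1−½+½)]
¬ψ = ¬i = i
¬ψ ∧ φ = i ∧ T = i
φ → (¬ψ ∧ φ) = T → i = i
(ψ → (φ ∧ ψ)) → (φ → (¬ψ ∧ φ)) = T → i = i

i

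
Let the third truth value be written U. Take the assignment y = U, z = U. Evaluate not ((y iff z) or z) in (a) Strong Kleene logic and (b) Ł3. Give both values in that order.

In Strong Kleene logic: y iff z = U iff U = U
(y iff z) or z = U or U = U
not ((y iff z) or z) = not U = U
In Ł3: y iff z = U iff U = True
(y iff z) or z = True or U = True
not ((y iff z) or z) = not True = False
They differ because Strong Kleene logic and Ł3 treat U differently under implication.

U; False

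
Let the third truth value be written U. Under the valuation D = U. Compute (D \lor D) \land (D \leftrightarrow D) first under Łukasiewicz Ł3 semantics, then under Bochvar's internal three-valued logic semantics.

U; U

In Łukasiewicz Ł3: D \lor D = U \lor U = U
D \leftrightarrow D = U \leftrightarrow U = 1
(D \lor D) \land (D \leftrightarrow D) = U \land 1 = U
In Bochvar's internal three-valued logic: D \lor D = U \lor U = U
D \leftrightarrow D = U \leftrightarrow U = U
(D \lor D) \land (D \leftrightarrow D) = U \land U = U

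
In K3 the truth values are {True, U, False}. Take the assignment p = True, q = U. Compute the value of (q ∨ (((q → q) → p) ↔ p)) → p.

True

q → q = U → U = U  [¬U ∨ U]
(q → q) → p = U → True = True
((q → q) → p) ↔ p = True ↔ True = True
q ∨ (((q → q) → p) ↔ p) = U ∨ True = True
(q ∨ (((q → q) → p) ↔ p)) → p = True → True = True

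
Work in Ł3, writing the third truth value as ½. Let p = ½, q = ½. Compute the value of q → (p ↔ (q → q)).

q → q = ½ → ½ = true  [min(1, 1−½+½)]
p ↔ (q → q) = ½ ↔ true = ½
q → (p ↔ (q → q)) = ½ → ½ = true

true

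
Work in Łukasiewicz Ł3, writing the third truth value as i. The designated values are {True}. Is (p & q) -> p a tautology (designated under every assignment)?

Every assignment of p, q over {True, i, False} gives a value in {True}.
In particular, with p=i, q=i: (p & q) -> p = True.

Yes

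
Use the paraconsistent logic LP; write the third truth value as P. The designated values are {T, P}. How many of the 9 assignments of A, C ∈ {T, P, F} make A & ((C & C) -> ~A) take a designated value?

5

Of the 9 assignments, 5 give a value in {T, P}.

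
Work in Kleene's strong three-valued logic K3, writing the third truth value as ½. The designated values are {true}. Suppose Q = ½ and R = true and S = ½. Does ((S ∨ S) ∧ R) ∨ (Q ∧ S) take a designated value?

S ∨ S = ½ ∨ ½ = ½
(S ∨ S) ∧ R = ½ ∧ true = ½
Q ∧ S = ½ ∧ ½ = ½
((S ∨ S) ∧ R) ∨ (Q ∧ S) = ½ ∨ ½ = ½
½ ∉ {true}.

No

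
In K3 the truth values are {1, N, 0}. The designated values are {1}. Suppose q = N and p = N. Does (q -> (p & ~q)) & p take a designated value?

No

~q = ~N = N
p & ~q = N & N = N
q -> (p & ~q) = N -> N = N  [~N | N]
(q -> (p & ~q)) & p = N & N = N
N ∉ {1}.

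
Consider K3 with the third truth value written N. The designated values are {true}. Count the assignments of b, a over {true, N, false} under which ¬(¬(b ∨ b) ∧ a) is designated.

5

Of the 9 assignments, 5 give a value in {true}.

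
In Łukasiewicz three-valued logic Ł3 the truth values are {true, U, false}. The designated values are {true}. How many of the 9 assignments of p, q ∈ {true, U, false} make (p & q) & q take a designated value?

Designated under: (p=true, q=true).

1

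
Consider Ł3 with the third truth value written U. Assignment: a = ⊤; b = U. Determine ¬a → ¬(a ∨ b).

¬a = ¬⊤ = ⊥
a ∨ b = ⊤ ∨ U = ⊤
¬(a ∨ b) = ¬⊤ = ⊥
¬a → ¬(a ∨ b) = ⊥ → ⊥ = ⊤

⊤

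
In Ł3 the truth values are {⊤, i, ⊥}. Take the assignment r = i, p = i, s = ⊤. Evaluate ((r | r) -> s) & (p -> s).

r | r = i | i = i
(r | r) -> s = i -> ⊤ = ⊤  [min(1, 1−½+1)]
p -> s = i -> ⊤ = ⊤
((r | r) -> s) & (p -> s) = ⊤ & ⊤ = ⊤

⊤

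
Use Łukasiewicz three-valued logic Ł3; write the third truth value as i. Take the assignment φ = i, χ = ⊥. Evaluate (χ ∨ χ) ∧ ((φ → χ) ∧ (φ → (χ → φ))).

⊥

χ ∨ χ = ⊥ ∨ ⊥ = ⊥
φ → χ = i → ⊥ = i
χ → φ = ⊥ → i = ⊤
φ → (χ → φ) = i → ⊤ = ⊤
(φ → χ) ∧ (φ → (χ → φ)) = i ∧ ⊤ = i
(χ ∨ χ) ∧ ((φ → χ) ∧ (φ → (χ → φ))) = ⊥ ∧ i = ⊥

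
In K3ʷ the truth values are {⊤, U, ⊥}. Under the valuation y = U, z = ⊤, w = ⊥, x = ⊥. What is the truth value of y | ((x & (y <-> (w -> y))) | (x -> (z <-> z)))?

U

w -> y = ⊥ -> U = U  [any arg is the third value ⇒ result is the third value]
y <-> (w -> y) = U <-> U = U
x & (y <-> (w -> y)) = ⊥ & U = U
z <-> z = ⊤ <-> ⊤ = ⊤
x -> (z <-> z) = ⊥ -> ⊤ = ⊤
(x & (y <-> (w -> y))) | (x -> (z <-> z)) = U | ⊤ = U
y | ((x & (y <-> (w -> y))) | (x -> (z <-> z))) = U | U = U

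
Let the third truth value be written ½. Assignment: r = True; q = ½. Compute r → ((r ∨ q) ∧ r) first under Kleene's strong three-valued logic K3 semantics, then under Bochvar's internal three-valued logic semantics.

In Kleene's strong three-valued logic K3: r ∨ q = True ∨ ½ = True
(r ∨ q) ∧ r = True ∧ True = True
r → ((r ∨ q) ∧ r) = True → True = True
In Bochvar's internal three-valued logic: r ∨ q = True ∨ ½ = ½
(r ∨ q) ∧ r = ½ ∧ True = ½
r → ((r ∨ q) ∧ r) = True → ½ = ½
They differ because Kleene's strong three-valued logic K3 and Bochvar's internal three-valued logic treat ½ differently under the binary connectives.

True; ½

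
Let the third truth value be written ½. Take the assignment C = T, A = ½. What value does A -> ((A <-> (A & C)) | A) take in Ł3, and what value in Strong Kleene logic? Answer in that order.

In Ł3: A & C = ½ & T = ½
A <-> (A & C) = ½ <-> ½ = T
(A <-> (A & C)) | A = T | ½ = T
A -> ((A <-> (A & C)) | A) = ½ -> T = T
In Strong Kleene logic: A & C = ½ & T = ½
A <-> (A & C) = ½ <-> ½ = ½
(A <-> (A & C)) | A = ½ | ½ = ½
A -> ((A <-> (A & C)) | A) = ½ -> ½ = ½
They differ because Ł3 and Strong Kleene logic treat ½ differently under implication.

T; ½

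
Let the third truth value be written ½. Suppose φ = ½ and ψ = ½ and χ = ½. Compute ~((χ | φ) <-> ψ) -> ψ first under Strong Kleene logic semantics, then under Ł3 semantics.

In Strong Kleene logic: χ | φ = ½ | ½ = ½
(χ | φ) <-> ψ = ½ <-> ½ = ½
~((χ | φ) <-> ψ) = ~½ = ½
~((χ | φ) <-> ψ) -> ψ = ½ -> ½ = ½
In Ł3: χ | φ = ½ | ½ = ½
(χ | φ) <-> ψ = ½ <-> ½ = ⊤  [1 − |½−½|]
~((χ | φ) <-> ψ) = ~⊤ = ⊥
~((χ | φ) <-> ψ) -> ψ = ⊥ -> ½ = ⊤
They differ because Strong Kleene logic and Ł3 treat ½ differently under implication.

½; ⊤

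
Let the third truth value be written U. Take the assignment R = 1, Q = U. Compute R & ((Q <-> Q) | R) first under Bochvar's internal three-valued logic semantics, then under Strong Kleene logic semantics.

U; 1

In Bochvar's internal three-valued logic: Q <-> Q = U <-> U = U
(Q <-> Q) | R = U | 1 = U
R & ((Q <-> Q) | R) = 1 & U = U
In Strong Kleene logic: Q <-> Q = U <-> U = U
(Q <-> Q) | R = U | 1 = 1
R & ((Q <-> Q) | R) = 1 & 1 = 1
They differ because Bochvar's internal three-valued logic and Strong Kleene logic treat U differently under the binary connectives.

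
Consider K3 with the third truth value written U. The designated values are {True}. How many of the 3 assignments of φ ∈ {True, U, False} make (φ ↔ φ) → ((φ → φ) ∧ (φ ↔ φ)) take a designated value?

φ=True: True ✓
φ=U: U ·
φ=False: True ✓

2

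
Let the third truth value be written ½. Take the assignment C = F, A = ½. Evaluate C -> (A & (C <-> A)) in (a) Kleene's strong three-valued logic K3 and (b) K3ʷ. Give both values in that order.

T; ½

In Kleene's strong three-valued logic K3: C <-> A = F <-> ½ = ½
A & (C <-> A) = ½ & ½ = ½
C -> (A & (C <-> A)) = F -> ½ = T  [~F | ½]
In K3ʷ: C <-> A = F <-> ½ = ½
A & (C <-> A) = ½ & ½ = ½
C -> (A & (C <-> A)) = F -> ½ = ½  [any arg is the third value ⇒ result is the third value]
They differ because Kleene's strong three-valued logic K3 and K3ʷ treat ½ differently under the binary connectives.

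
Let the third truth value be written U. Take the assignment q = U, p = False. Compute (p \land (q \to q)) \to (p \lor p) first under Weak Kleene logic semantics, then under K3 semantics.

U; True

In Weak Kleene logic: q \to q = U \to U = U  [any arg is the third value ⇒ result is the third value]
p \land (q \to q) = False \land U = U
p \lor p = False \lor False = False
(p \land (q \to q)) \to (p \lor p) = U \to False = U
In K3: q \to q = U \to U = U  [\lnot U \lor U]
p \land (q \to q) = False \land U = False
p \lor p = False \lor False = False
(p \land (q \to q)) \to (p \lor p) = False \to False = True
They differ because Weak Kleene logic and K3 treat U differently under the binary connectives.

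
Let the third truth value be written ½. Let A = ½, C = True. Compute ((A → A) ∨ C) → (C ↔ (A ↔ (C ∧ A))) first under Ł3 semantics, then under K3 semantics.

In Ł3: A → A = ½ → ½ = True  [min(1, 1−½+½)]
(A → A) ∨ C = True ∨ True = True
C ∧ A = True ∧ ½ = ½
A ↔ (C ∧ A) = ½ ↔ ½ = True
C ↔ (A ↔ (C ∧ A)) = True ↔ True = True
((A → A) ∨ C) → (C ↔ (A ↔ (C ∧ A))) = True → True = True
In K3: A → A = ½ → ½ = ½  [¬½ ∨ ½]
(A → A) ∨ C = ½ ∨ True = True
C ∧ A = True ∧ ½ = ½
A ↔ (C ∧ A) = ½ ↔ ½ = ½
C ↔ (A ↔ (C ∧ A)) = True ↔ ½ = ½
((A → A) ∨ C) → (C ↔ (A ↔ (C ∧ A))) = True → ½ = ½
They differ because Ł3 and K3 treat ½ differently under implication.

True; ½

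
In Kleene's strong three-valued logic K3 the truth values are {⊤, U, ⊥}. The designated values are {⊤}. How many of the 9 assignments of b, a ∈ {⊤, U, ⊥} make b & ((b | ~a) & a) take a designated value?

Designated under: (b=⊤, a=⊤).

1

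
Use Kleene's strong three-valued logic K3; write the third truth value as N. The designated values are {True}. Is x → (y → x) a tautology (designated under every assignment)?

No

Countermodel: x=N, y=True gives N, which is not designated.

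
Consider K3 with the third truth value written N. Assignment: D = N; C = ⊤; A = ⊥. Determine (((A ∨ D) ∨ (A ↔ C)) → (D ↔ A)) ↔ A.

A ∨ D = ⊥ ∨ N = N
A ↔ C = ⊥ ↔ ⊤ = ⊥
(A ∨ D) ∨ (A ↔ C) = N ∨ ⊥ = N
D ↔ A = N ↔ ⊥ = N
((A ∨ D) ∨ (A ↔ C)) → (D ↔ A) = N → N = N
(((A ∨ D) ∨ (A ↔ C)) → (D ↔ A)) ↔ A = N ↔ ⊥ = N

N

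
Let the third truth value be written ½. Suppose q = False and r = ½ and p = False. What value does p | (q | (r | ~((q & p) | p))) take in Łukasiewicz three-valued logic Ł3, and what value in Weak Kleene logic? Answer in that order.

True; ½

In Łukasiewicz three-valued logic Ł3: q & p = False & False = False
(q & p) | p = False | False = False
~((q & p) | p) = ~False = True
r | ~((q & p) | p) = ½ | True = True
q | (r | ~((q & p) | p)) = False | True = True
p | (q | (r | ~((q & p) | p))) = False | True = True
In Weak Kleene logic: q & p = False & False = False
(q & p) | p = False | False = False
~((q & p) | p) = ~False = True
r | ~((q & p) | p) = ½ | True = ½
q | (r | ~((q & p) | p)) = False | ½ = ½
p | (q | (r | ~((q & p) | p))) = False | ½ = ½
They differ because Łukasiewicz three-valued logic Ł3 and Weak Kleene logic treat ½ differently under the binary connectives.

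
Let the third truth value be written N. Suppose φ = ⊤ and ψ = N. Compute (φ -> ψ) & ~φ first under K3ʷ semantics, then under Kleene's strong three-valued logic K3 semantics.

N; ⊥

In K3ʷ: φ -> ψ = ⊤ -> N = N  [any arg is the third value ⇒ result is the third value]
~φ = ~⊤ = ⊥
(φ -> ψ) & ~φ = N & ⊥ = N
In Kleene's strong three-valued logic K3: φ -> ψ = ⊤ -> N = N  [~⊤ | N]
~φ = ~⊤ = ⊥
(φ -> ψ) & ~φ = N & ⊥ = ⊥
They differ because K3ʷ and Kleene's strong three-valued logic K3 treat N differently under the binary connectives.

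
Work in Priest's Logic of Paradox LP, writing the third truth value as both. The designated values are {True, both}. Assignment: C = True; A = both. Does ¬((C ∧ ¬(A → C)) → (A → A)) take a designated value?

A → C = both → True = True  [¬both ∨ True]
¬(A → C) = ¬True = False
C ∧ ¬(A → C) = True ∧ False = False
A → A = both → both = both
(C ∧ ¬(A → C)) → (A → A) = False → both = True
¬((C ∧ ¬(A → C)) → (A → A)) = ¬True = False
False ∉ {True, both}.

No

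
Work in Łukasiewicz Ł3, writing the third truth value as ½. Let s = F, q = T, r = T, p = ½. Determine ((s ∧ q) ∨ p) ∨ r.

s ∧ q = F ∧ T = F
(s ∧ q) ∨ p = F ∨ ½ = ½
((s ∧ q) ∨ p) ∨ r = ½ ∨ T = T

T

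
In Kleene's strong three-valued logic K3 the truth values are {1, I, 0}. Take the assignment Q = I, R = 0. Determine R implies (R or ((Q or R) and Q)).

Q or R = I or 0 = I
(Q or R) and Q = I and I = I
R or ((Q or R) and Q) = 0 or I = I
R implies (R or ((Q or R) and Q)) = 0 implies I = 1

1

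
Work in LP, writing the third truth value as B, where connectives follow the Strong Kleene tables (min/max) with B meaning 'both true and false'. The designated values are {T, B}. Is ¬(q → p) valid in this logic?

Countermodel: q=T, p=T gives F, which is not designated.

No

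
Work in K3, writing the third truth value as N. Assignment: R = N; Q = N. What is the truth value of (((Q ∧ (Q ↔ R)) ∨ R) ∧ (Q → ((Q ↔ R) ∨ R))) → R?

N

Q ↔ R = N ↔ N = N
Q ∧ (Q ↔ R) = N ∧ N = N
(Q ∧ (Q ↔ R)) ∨ R = N ∨ N = N
Q ↔ R = N ↔ N = N
(Q ↔ R) ∨ R = N ∨ N = N
Q → ((Q ↔ R) ∨ R) = N → N = N  [¬N ∨ N]
((Q ∧ (Q ↔ R)) ∨ R) ∧ (Q → ((Q ↔ R) ∨ R)) = N ∧ N = N
(((Q ∧ (Q ↔ R)) ∨ R) ∧ (Q → ((Q ↔ R) ∨ R))) → R = N → N = N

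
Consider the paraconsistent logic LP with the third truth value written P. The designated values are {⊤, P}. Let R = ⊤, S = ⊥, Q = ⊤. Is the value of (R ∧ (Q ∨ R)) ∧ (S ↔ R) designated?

Q ∨ R = ⊤ ∨ ⊤ = ⊤
R ∧ (Q ∨ R) = ⊤ ∧ ⊤ = ⊤
S ↔ R = ⊥ ↔ ⊤ = ⊥
(R ∧ (Q ∨ R)) ∧ (S ↔ R) = ⊤ ∧ ⊥ = ⊥
⊥ ∉ {⊤, P}.

No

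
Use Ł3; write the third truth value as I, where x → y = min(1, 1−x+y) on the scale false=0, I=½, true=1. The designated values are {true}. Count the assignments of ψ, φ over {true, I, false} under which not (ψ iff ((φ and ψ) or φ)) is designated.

Designated under: (ψ=true, φ=false); (ψ=false, φ=true).

2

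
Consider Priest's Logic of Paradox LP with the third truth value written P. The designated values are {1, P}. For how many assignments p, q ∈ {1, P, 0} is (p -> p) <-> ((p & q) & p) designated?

Of the 9 assignments, 5 give a value in {1, P}.

5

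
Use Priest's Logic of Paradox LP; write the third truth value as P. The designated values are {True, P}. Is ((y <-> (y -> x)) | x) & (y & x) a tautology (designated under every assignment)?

No

Countermodel: y=True, x=False gives False, which is not designated.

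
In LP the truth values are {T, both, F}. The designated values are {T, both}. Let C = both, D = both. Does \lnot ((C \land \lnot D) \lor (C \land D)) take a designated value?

\lnot D = \lnot both = both
C \land \lnot D = both \land both = both
C \land D = both \land both = both
(C \land \lnot D) \lor (C \land D) = both \lor both = both
\lnot ((C \land \lnot D) \lor (C \land D)) = \lnot both = both
both ∈ {T, both}.

Yes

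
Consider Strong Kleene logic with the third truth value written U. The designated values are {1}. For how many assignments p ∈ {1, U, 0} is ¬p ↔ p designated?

p=1: 0 ·
p=U: U ·
p=0: 0 ·

0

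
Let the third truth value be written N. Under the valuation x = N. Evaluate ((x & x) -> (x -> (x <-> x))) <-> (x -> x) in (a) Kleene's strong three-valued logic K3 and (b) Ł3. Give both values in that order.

N; ⊤

In Kleene's strong three-valued logic K3: x & x = N & N = N
x <-> x = N <-> N = N
x -> (x <-> x) = N -> N = N  [~N | N]
(x & x) -> (x -> (x <-> x)) = N -> N = N
x -> x = N -> N = N
((x & x) -> (x -> (x <-> x))) <-> (x -> x) = N <-> N = N
In Ł3: x & x = N & N = N
x <-> x = N <-> N = ⊤
x -> (x <-> x) = N -> ⊤ = ⊤
(x & x) -> (x -> (x <-> x)) = N -> ⊤ = ⊤
x -> x = N -> N = ⊤
((x & x) -> (x -> (x <-> x))) <-> (x -> x) = ⊤ <-> ⊤ = ⊤
They differ because Kleene's strong three-valued logic K3 and Ł3 treat N differently under implication.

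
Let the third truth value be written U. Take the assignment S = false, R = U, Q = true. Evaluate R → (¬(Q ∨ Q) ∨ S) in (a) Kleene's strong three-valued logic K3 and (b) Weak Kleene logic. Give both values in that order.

In Kleene's strong three-valued logic K3: Q ∨ Q = true ∨ true = true
¬(Q ∨ Q) = ¬true = false
¬(Q ∨ Q) ∨ S = false ∨ false = false
R → (¬(Q ∨ Q) ∨ S) = U → false = U  [¬U ∨ false]
In Weak Kleene logic: Q ∨ Q = true ∨ true = true
¬(Q ∨ Q) = ¬true = false
¬(Q ∨ Q) ∨ S = false ∨ false = false
R → (¬(Q ∨ Q) ∨ S) = U → false = U  [any arg is the third value ⇒ result is the third value]

U; U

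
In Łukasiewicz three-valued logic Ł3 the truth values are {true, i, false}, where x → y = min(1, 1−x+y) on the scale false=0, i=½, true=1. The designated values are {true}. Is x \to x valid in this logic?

Yes

Every assignment of x over {true, i, false} gives a value in {true}.
In particular, with x=i: x \to x = true.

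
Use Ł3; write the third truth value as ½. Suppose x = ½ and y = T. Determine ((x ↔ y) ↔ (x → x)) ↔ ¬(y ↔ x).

x ↔ y = ½ ↔ T = ½  [1 − |½−1|]
x → x = ½ → ½ = T
(x ↔ y) ↔ (x → x) = ½ ↔ T = ½
y ↔ x = T ↔ ½ = ½
¬(y ↔ x) = ¬½ = ½
((x ↔ y) ↔ (x → x)) ↔ ¬(y ↔ x) = ½ ↔ ½ = T

T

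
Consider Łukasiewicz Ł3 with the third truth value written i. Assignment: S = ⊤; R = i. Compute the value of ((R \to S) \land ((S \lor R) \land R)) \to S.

⊤

R \to S = i \to ⊤ = ⊤  [min(1, 1−½+1)]
S \lor R = ⊤ \lor i = ⊤
(S \lor R) \land R = ⊤ \land i = i
(R \to S) \land ((S \lor R) \land R) = ⊤ \land i = i
((R \to S) \land ((S \lor R) \land R)) \to S = i \to ⊤ = ⊤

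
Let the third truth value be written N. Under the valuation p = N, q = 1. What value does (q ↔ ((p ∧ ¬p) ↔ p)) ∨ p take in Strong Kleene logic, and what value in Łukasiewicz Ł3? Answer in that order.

N; 1

In Strong Kleene logic: ¬p = ¬N = N
p ∧ ¬p = N ∧ N = N
(p ∧ ¬p) ↔ p = N ↔ N = N
q ↔ ((p ∧ ¬p) ↔ p) = 1 ↔ N = N
(q ↔ ((p ∧ ¬p) ↔ p)) ∨ p = N ∨ N = N
In Łukasiewicz Ł3: ¬p = ¬N = N
p ∧ ¬p = N ∧ N = N
(p ∧ ¬p) ↔ p = N ↔ N = 1
q ↔ ((p ∧ ¬p) ↔ p) = 1 ↔ 1 = 1
(q ↔ ((p ∧ ¬p) ↔ p)) ∨ p = 1 ∨ N = 1
They differ because Strong Kleene logic and Łukasiewicz Ł3 treat N differently under implication.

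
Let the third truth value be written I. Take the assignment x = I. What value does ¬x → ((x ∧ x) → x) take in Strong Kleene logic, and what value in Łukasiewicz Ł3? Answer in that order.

I; ⊤

In Strong Kleene logic: ¬x = ¬I = I
x ∧ x = I ∧ I = I
(x ∧ x) → x = I → I = I  [¬I ∨ I]
¬x → ((x ∧ x) → x) = I → I = I
In Łukasiewicz Ł3: ¬x = ¬I = I
x ∧ x = I ∧ I = I
(x ∧ x) → x = I → I = ⊤  [min(1, 1−½+½)]
¬x → ((x ∧ x) → x) = I → ⊤ = ⊤
They differ because Strong Kleene logic and Łukasiewicz Ł3 treat I differently under implication.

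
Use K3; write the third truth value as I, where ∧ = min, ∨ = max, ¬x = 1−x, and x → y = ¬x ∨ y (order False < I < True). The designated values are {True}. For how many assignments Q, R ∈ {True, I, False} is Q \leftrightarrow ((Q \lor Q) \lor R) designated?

Designated under: (Q=True, R=True); (Q=True, R=I); (Q=True, R=False); (Q=False, R=False).

4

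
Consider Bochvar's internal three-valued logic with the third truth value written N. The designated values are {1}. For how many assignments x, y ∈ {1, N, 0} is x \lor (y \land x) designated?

2

Designated under: (x=1, y=1); (x=1, y=0).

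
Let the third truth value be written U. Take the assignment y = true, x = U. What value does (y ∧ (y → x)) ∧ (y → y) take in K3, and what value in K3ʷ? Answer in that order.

U; U

In K3: y → x = true → U = U  [¬true ∨ U]
y ∧ (y → x) = true ∧ U = U
y → y = true → true = true
(y ∧ (y → x)) ∧ (y → y) = U ∧ true = U
In K3ʷ: y → x = true → U = U  [any arg is the third value ⇒ result is the third value]
y ∧ (y → x) = true ∧ U = U
y → y = true → true = true
(y ∧ (y → x)) ∧ (y → y) = U ∧ true = U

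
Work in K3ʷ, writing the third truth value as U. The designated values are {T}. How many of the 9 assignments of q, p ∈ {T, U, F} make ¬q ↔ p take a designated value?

Designated under: (q=T, p=F); (q=F, p=T).

2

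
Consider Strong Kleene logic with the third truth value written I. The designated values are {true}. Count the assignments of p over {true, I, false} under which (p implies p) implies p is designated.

p=true: true ✓
p=I: I ·
p=false: false ·

1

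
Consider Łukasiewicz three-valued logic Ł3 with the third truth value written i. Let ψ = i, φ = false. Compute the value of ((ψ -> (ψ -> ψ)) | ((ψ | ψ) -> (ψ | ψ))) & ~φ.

ψ -> ψ = i -> i = true  [min(1, 1−½+½)]
ψ -> (ψ -> ψ) = i -> true = true
ψ | ψ = i | i = i
ψ | ψ = i | i = i
(ψ | ψ) -> (ψ | ψ) = i -> i = true
(ψ -> (ψ -> ψ)) | ((ψ | ψ) -> (ψ | ψ)) = true | true = true
~φ = ~false = true
((ψ -> (ψ -> ψ)) | ((ψ | ψ) -> (ψ | ψ))) & ~φ = true & true = true

true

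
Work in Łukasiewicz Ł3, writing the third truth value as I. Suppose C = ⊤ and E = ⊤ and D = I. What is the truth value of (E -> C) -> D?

E -> C = ⊤ -> ⊤ = ⊤
(E -> C) -> D = ⊤ -> I = I  [min(1, 1−1+½)]

I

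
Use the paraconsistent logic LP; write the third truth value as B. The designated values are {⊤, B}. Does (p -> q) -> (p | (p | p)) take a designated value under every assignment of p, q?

No

Countermodel: p=⊥, q=⊤ gives ⊥, which is not designated.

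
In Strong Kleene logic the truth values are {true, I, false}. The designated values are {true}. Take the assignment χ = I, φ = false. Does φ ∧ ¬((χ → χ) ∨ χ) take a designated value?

No

χ → χ = I → I = I
(χ → χ) ∨ χ = I ∨ I = I
¬((χ → χ) ∨ χ) = ¬I = I
φ ∧ ¬((χ → χ) ∨ χ) = false ∧ I = false
false ∉ {true}.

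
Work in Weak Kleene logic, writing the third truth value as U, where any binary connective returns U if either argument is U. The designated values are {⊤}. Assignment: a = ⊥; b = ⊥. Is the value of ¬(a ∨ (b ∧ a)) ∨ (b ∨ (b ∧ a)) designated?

Yes

b ∧ a = ⊥ ∧ ⊥ = ⊥
a ∨ (b ∧ a) = ⊥ ∨ ⊥ = ⊥
¬(a ∨ (b ∧ a)) = ¬⊥ = ⊤
b ∧ a = ⊥ ∧ ⊥ = ⊥
b ∨ (b ∧ a) = ⊥ ∨ ⊥ = ⊥
¬(a ∨ (b ∧ a)) ∨ (b ∨ (b ∧ a)) = ⊤ ∨ ⊥ = ⊤
⊤ ∈ {⊤}.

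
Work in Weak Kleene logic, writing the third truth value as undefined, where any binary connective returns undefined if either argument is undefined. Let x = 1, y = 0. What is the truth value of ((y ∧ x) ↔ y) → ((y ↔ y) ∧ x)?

1

y ∧ x = 0 ∧ 1 = 0
(y ∧ x) ↔ y = 0 ↔ 0 = 1
y ↔ y = 0 ↔ 0 = 1
(y ↔ y) ∧ x = 1 ∧ 1 = 1
((y ∧ x) ↔ y) → ((y ↔ y) ∧ x) = 1 → 1 = 1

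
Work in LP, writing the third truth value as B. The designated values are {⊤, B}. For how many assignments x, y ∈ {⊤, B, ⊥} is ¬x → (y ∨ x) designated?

Of the 9 assignments, 8 give a value in {⊤, B}.

8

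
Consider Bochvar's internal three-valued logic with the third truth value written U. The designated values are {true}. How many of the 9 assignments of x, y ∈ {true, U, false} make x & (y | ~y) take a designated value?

2

Designated under: (x=true, y=true); (x=true, y=false).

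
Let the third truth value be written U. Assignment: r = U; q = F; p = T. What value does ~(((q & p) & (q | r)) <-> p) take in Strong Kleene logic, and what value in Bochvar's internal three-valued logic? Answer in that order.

In Strong Kleene logic: q & p = F & T = F
q | r = F | U = U
(q & p) & (q | r) = F & U = F
((q & p) & (q | r)) <-> p = F <-> T = F
~(((q & p) & (q | r)) <-> p) = ~F = T
In Bochvar's internal three-valued logic: q & p = F & T = F
q | r = F | U = U
(q & p) & (q | r) = F & U = U
((q & p) & (q | r)) <-> p = U <-> T = U
~(((q & p) & (q | r)) <-> p) = ~U = U
They differ because Strong Kleene logic and Bochvar's internal three-valued logic treat U differently under the binary connectives.

T; U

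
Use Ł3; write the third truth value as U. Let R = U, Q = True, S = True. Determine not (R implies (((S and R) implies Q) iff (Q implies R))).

False

S and R = True and U = U
(S and R) implies Q = U implies True = True
Q implies R = True implies U = U
((S and R) implies Q) iff (Q implies R) = True iff U = U
R implies (((S and R) implies Q) iff (Q implies R)) = U implies U = True
not (R implies (((S and R) implies Q) iff (Q implies R))) = not True = False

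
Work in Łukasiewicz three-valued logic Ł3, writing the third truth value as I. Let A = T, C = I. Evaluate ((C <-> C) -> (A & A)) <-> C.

I

C <-> C = I <-> I = T
A & A = T & T = T
(C <-> C) -> (A & A) = T -> T = T
((C <-> C) -> (A & A)) <-> C = T <-> I = I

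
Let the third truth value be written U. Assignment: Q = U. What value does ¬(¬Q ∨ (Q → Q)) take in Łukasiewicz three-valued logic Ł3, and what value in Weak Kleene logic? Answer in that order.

F; U

In Łukasiewicz three-valued logic Ł3: ¬Q = ¬U = U
Q → Q = U → U = T  [min(1, 1−½+½)]
¬Q ∨ (Q → Q) = U ∨ T = T
¬(¬Q ∨ (Q → Q)) = ¬T = F
In Weak Kleene logic: ¬Q = ¬U = U
Q → Q = U → U = U  [any arg is the third value ⇒ result is the third value]
¬Q ∨ (Q → Q) = U ∨ U = U
¬(¬Q ∨ (Q → Q)) = ¬U = U
They differ because Łukasiewicz three-valued logic Ł3 and Weak Kleene logic treat U differently under the binary connectives.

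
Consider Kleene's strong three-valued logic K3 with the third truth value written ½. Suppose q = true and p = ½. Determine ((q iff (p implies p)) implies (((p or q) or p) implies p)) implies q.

p implies p = ½ implies ½ = ½  [not ½ or ½]
q iff (p implies p) = true iff ½ = ½
p or q = ½ or true = true
(p or q) or p = true or ½ = true
((p or q) or p) implies p = true implies ½ = ½
(q iff (p implies p)) implies (((p or q) or p) implies p) = ½ implies ½ = ½
((q iff (p implies p)) implies (((p or q) or p) implies p)) implies q = ½ implies true = true

true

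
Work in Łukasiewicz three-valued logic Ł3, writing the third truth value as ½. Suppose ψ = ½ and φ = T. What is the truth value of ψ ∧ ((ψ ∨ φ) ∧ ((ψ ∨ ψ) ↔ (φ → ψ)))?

ψ ∨ φ = ½ ∨ T = T
ψ ∨ ψ = ½ ∨ ½ = ½
φ → ψ = T → ½ = ½
(ψ ∨ ψ) ↔ (φ → ψ) = ½ ↔ ½ = T
(ψ ∨ φ) ∧ ((ψ ∨ ψ) ↔ (φ → ψ)) = T ∧ T = T
ψ ∧ ((ψ ∨ φ) ∧ ((ψ ∨ ψ) ↔ (φ → ψ))) = ½ ∧ T = ½

½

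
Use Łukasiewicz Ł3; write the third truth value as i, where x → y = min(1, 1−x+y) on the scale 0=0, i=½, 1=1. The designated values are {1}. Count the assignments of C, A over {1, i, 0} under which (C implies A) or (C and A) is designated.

Of the 9 assignments, 6 give a value in {1}.

6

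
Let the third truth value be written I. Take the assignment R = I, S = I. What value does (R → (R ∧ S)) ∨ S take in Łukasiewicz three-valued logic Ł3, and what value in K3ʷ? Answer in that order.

In Łukasiewicz three-valued logic Ł3: R ∧ S = I ∧ I = I
R → (R ∧ S) = I → I = 1  [min(1, 1−½+½)]
(R → (R ∧ S)) ∨ S = 1 ∨ I = 1
In K3ʷ: R ∧ S = I ∧ I = I
R → (R ∧ S) = I → I = I  [any arg is the third value ⇒ result is the third value]
(R → (R ∧ S)) ∨ S = I ∨ I = I
They differ because Łukasiewicz three-valued logic Ł3 and K3ʷ treat I differently under the binary connectives.

1; I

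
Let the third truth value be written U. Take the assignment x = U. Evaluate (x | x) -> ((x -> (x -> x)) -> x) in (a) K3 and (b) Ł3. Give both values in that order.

U; true

In K3: x | x = U | U = U
x -> x = U -> U = U  [~U | U]
x -> (x -> x) = U -> U = U
(x -> (x -> x)) -> x = U -> U = U
(x | x) -> ((x -> (x -> x)) -> x) = U -> U = U
In Ł3: x | x = U | U = U
x -> x = U -> U = true  [min(1, 1−½+½)]
x -> (x -> x) = U -> true = true
(x -> (x -> x)) -> x = true -> U = U
(x | x) -> ((x -> (x -> x)) -> x) = U -> U = true
They differ because K3 and Ł3 treat U differently under implication.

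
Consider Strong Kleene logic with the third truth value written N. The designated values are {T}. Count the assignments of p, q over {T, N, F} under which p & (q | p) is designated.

3

Designated under: (p=T, q=T); (p=T, q=N); (p=T, q=F).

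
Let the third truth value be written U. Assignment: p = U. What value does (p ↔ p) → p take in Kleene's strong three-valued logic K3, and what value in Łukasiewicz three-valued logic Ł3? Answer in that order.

In Kleene's strong three-valued logic K3: p ↔ p = U ↔ U = U
(p ↔ p) → p = U → U = U
In Łukasiewicz three-valued logic Ł3: p ↔ p = U ↔ U = true
(p ↔ p) → p = true → U = U

U; U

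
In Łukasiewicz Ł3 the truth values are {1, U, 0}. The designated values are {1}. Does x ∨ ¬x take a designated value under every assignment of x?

No

Countermodel: x=U gives U, which is not designated.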